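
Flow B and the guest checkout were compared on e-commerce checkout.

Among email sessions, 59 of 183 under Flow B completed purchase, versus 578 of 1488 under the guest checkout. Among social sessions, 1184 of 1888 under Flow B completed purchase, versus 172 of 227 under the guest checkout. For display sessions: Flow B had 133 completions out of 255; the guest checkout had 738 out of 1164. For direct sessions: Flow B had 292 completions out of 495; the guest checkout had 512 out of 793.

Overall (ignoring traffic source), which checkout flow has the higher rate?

Flow B

Email: Flow B 59/183 = 32.2%, the guest checkout 578/1488 = 38.8% → the guest checkout
Social: Flow B 1184/1888 = 62.7%, the guest checkout 172/227 = 75.8% → the guest checkout
Display: Flow B 133/255 = 52.2%, the guest checkout 738/1164 = 63.4% → the guest checkout
Direct: Flow B 292/495 = 59.0%, the guest checkout 512/793 = 64.6% → the guest checkout
Overall: Flow B 1668/2821 = 59.1%, the guest checkout 2000/3672 = 54.5% → Flow B
(The guest checkout wins every traffic group but Flow B wins overall — the guest checkout's sessions skew toward the low-rate email group.)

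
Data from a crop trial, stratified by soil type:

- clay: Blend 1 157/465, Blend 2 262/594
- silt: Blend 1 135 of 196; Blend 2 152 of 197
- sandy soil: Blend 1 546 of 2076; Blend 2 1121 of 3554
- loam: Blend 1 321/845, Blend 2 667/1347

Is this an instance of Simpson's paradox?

No

Clay: Blend 1 157/465 = 33.8%, Blend 2 262/594 = 44.1% → Blend 2
Silt: Blend 1 135/196 = 68.9%, Blend 2 152/197 = 77.2% → Blend 2
Sandy soil: Blend 1 546/2076 = 26.3%, Blend 2 1121/3554 = 31.5% → Blend 2
Loam: Blend 1 321/845 = 38.0%, Blend 2 667/1347 = 49.5% → Blend 2
Overall: Blend 1 1159/3582 = 32.4%, Blend 2 2202/5692 = 38.7% → Blend 2
Blend 2 wins overall and in every soil group — no reversal.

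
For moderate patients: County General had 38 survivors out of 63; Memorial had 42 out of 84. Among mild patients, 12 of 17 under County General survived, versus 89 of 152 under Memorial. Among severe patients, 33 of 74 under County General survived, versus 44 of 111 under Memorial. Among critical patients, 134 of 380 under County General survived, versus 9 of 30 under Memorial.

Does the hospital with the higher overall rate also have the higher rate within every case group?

No

Moderate: County General 38/63 = 60.3%, Memorial 42/84 = 50.0% → County General
Mild: County General 12/17 = 70.6%, Memorial 89/152 = 58.6% → County General
Severe: County General 33/74 = 44.6%, Memorial 44/111 = 39.6% → County General
Critical: County General 134/380 = 35.3%, Memorial 9/30 = 30.0% → County General
Overall: County General 217/534 = 40.6%, Memorial 184/377 = 48.8% → Memorial
County General wins each case group but Memorial wins overall — the comparison reverses. County General's patients skew toward critical, which has a lower base rate.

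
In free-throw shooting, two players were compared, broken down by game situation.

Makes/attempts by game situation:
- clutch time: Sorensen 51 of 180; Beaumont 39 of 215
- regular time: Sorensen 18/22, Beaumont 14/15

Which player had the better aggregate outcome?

Sorensen

Clutch time: Sorensen 51/180 = 28.3%, Beaumont 39/215 = 18.1% → Sorensen
Regular time: Sorensen 18/22 = 81.8%, Beaumont 14/15 = 93.3% → Beaumont
Overall: Sorensen 69/202 = 34.2%, Beaumont 53/230 = 23.0% → Sorensen
(Neither sweeps every game group, but Sorensen has the higher pooled rate.)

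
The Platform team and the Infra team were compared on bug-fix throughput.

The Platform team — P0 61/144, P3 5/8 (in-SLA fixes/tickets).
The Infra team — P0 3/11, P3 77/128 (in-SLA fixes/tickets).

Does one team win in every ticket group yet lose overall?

Yes

P0: the Platform team 61/144 = 42.4%, the Infra team 3/11 = 27.3% → the Platform team
P3: the Platform team 5/8 = 62.5%, the Infra team 77/128 = 60.2% → the Platform team
Overall: the Platform team 66/152 = 43.4%, the Infra team 80/139 = 57.6% → the Infra team
The Platform team wins each ticket group but the Infra team wins overall — the comparison reverses. The Platform team's tickets skew toward P0, which has a lower base rate.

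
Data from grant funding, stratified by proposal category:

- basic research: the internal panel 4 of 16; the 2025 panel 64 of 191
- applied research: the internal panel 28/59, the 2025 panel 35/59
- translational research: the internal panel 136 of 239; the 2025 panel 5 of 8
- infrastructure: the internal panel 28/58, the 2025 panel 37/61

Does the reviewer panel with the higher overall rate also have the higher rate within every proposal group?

No

Basic research: the internal panel 4/16 = 25.0%, the 2025 panel 64/191 = 33.5% → the 2025 panel
Applied research: the internal panel 28/59 = 47.5%, the 2025 panel 35/59 = 59.3% → the 2025 panel
Translational research: the internal panel 136/239 = 56.9%, the 2025 panel 5/8 = 62.5% → the 2025 panel
Infrastructure: the internal panel 28/58 = 48.3%, the 2025 panel 37/61 = 60.7% → the 2025 panel
Overall: the internal panel 196/372 = 52.7%, the 2025 panel 141/319 = 44.2% → the internal panel
The 2025 panel wins each proposal group but the internal panel wins overall — the comparison reverses. The 2025 panel's proposals skew toward basic research, which has a lower base rate.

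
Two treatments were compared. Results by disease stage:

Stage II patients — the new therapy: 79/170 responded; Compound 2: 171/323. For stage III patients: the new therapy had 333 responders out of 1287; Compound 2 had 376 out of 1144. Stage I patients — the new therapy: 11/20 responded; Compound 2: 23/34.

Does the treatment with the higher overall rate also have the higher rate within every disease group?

Yes

Stage II: the new therapy 79/170 = 46.5%, Compound 2 171/323 = 52.9% → Compound 2
Stage III: the new therapy 333/1287 = 25.9%, Compound 2 376/1144 = 32.9% → Compound 2
Stage I: the new therapy 11/20 = 55.0%, Compound 2 23/34 = 67.6% → Compound 2
Overall: the new therapy 423/1477 = 28.6%, Compound 2 570/1501 = 38.0% → Compound 2
Compound 2 wins overall and in every disease group — no reversal.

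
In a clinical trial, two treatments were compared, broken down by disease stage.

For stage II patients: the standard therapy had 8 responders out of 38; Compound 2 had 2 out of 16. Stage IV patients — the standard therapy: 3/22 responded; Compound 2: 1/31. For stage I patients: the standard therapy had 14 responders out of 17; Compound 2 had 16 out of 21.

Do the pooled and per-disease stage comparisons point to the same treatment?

Yes

Stage II: the standard therapy 8/38 = 21.1%, Compound 2 2/16 = 12.5% → the standard therapy
Stage IV: the standard therapy 3/22 = 13.6%, Compound 2 1/31 = 3.2% → the standard therapy
Stage I: the standard therapy 14/17 = 82.4%, Compound 2 16/21 = 76.2% → the standard therapy
Overall: the standard therapy 25/77 = 32.5%, Compound 2 19/68 = 27.9% → the standard therapy
The standard therapy wins overall and in every disease group — no reversal.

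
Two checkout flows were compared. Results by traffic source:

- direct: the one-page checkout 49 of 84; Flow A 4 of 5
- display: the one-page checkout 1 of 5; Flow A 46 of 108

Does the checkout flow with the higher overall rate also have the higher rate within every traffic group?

Direct: the one-page checkout 49/84 = 58.3%, Flow A 4/5 = 80.0% → Flow A
Display: the one-page checkout 1/5 = 20.0%, Flow A 46/108 = 42.6% → Flow A
Overall: the one-page checkout 50/89 = 56.2%, Flow A 50/113 = 44.2% → the one-page checkout
Flow A wins each traffic group but the one-page checkout wins overall — the comparison reverses. Flow A's sessions skew toward display, which has a lower base rate.

No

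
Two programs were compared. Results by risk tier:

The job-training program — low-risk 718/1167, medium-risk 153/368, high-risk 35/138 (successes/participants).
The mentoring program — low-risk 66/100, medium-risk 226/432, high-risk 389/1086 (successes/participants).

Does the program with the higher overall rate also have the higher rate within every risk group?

No

Low-risk: the job-training program 718/1167 = 61.5%, the mentoring program 66/100 = 66.0% → the mentoring program
Medium-risk: the job-training program 153/368 = 41.6%, the mentoring program 226/432 = 52.3% → the mentoring program
High-risk: the job-training program 35/138 = 25.4%, the mentoring program 389/1086 = 35.8% → the mentoring program
Overall: the job-training program 906/1673 = 54.2%, the mentoring program 681/1618 = 42.1% → the job-training program
The mentoring program wins each risk group but the job-training program wins overall — the comparison reverses. The mentoring program's participants skew toward high-risk, which has a lower base rate.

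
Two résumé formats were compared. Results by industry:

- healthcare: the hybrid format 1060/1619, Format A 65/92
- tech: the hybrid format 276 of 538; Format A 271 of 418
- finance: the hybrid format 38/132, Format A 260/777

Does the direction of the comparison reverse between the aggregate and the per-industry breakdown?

Healthcare: the hybrid format 1060/1619 = 65.5%, Format A 65/92 = 70.7% → Format A
Tech: the hybrid format 276/538 = 51.3%, Format A 271/418 = 64.8% → Format A
Finance: the hybrid format 38/132 = 28.8%, Format A 260/777 = 33.5% → Format A
Overall: the hybrid format 1374/2289 = 60.0%, Format A 596/1287 = 46.3% → the hybrid format
Format A wins each industry group but the hybrid format wins overall — the comparison reverses. Format A's applications skew toward finance, which has a lower base rate.

Yes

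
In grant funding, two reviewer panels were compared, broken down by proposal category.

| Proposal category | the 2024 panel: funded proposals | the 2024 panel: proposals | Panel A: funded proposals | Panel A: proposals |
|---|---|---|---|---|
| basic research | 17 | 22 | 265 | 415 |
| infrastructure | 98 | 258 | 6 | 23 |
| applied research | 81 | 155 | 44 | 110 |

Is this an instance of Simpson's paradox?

Yes

Basic research: the 2024 panel 17/22 = 77.3%, Panel A 265/415 = 63.9% → the 2024 panel
Infrastructure: the 2024 panel 98/258 = 38.0%, Panel A 6/23 = 26.1% → the 2024 panel
Applied research: the 2024 panel 81/155 = 52.3%, Panel A 44/110 = 40.0% → the 2024 panel
Overall: the 2024 panel 196/435 = 45.1%, Panel A 315/548 = 57.5% → Panel A
The 2024 panel wins each proposal group but Panel A wins overall — the comparison reverses. The 2024 panel's proposals skew toward infrastructure, which has a lower base rate.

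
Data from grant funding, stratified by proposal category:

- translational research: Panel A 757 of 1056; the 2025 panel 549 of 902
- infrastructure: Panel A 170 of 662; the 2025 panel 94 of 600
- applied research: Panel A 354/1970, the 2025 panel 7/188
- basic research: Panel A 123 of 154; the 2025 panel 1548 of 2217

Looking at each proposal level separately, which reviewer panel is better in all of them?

Translational research: Panel A 757/1056 = 71.7%, the 2025 panel 549/902 = 60.9% → Panel A
Infrastructure: Panel A 170/662 = 25.7%, the 2025 panel 94/600 = 15.7% → Panel A
Applied research: Panel A 354/1970 = 18.0%, the 2025 panel 7/188 = 3.7% → Panel A
Basic research: Panel A 123/154 = 79.9%, the 2025 panel 1548/2217 = 69.8% → Panel A
Panel A has the higher rate in all 4 groups.

Panel A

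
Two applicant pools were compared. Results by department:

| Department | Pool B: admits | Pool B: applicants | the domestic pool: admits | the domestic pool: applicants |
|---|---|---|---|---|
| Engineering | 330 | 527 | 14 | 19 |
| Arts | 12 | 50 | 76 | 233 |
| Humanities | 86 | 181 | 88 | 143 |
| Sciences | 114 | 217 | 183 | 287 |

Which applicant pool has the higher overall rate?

Engineering: Pool B 330/527 = 62.6%, the domestic pool 14/19 = 73.7% → the domestic pool
Arts: Pool B 12/50 = 24.0%, the domestic pool 76/233 = 32.6% → the domestic pool
Humanities: Pool B 86/181 = 47.5%, the domestic pool 88/143 = 61.5% → the domestic pool
Sciences: Pool B 114/217 = 52.5%, the domestic pool 183/287 = 63.8% → the domestic pool
Overall: Pool B 542/975 = 55.6%, the domestic pool 361/682 = 52.9% → Pool B
(The domestic pool wins every department group but Pool B wins overall — the domestic pool's applicants skew toward the low-rate Arts group.)

Pool B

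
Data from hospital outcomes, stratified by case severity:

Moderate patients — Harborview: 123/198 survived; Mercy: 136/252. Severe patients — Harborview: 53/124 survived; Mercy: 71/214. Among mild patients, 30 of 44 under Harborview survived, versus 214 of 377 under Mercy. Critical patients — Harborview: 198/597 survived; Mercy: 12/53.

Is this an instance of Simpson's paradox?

Yes

Moderate: Harborview 123/198 = 62.1%, Mercy 136/252 = 54.0% → Harborview
Severe: Harborview 53/124 = 42.7%, Mercy 71/214 = 33.2% → Harborview
Mild: Harborview 30/44 = 68.2%, Mercy 214/377 = 56.8% → Harborview
Critical: Harborview 198/597 = 33.2%, Mercy 12/53 = 22.6% → Harborview
Overall: Harborview 404/963 = 42.0%, Mercy 433/896 = 48.3% → Mercy
Harborview wins each case group but Mercy wins overall — the comparison reverses. Harborview's patients skew toward critical, which has a lower base rate.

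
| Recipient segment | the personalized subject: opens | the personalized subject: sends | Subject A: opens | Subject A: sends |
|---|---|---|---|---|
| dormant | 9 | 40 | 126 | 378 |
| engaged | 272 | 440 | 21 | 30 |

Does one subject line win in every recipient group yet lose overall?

Yes

Dormant: the personalized subject 9/40 = 22.5%, Subject A 126/378 = 33.3% → Subject A
Engaged: the personalized subject 272/440 = 61.8%, Subject A 21/30 = 70.0% → Subject A
Overall: the personalized subject 281/480 = 58.5%, Subject A 147/408 = 36.0% → the personalized subject
Subject A wins each recipient group but the personalized subject wins overall — the comparison reverses. Subject A's sends skew toward dormant, which has a lower base rate.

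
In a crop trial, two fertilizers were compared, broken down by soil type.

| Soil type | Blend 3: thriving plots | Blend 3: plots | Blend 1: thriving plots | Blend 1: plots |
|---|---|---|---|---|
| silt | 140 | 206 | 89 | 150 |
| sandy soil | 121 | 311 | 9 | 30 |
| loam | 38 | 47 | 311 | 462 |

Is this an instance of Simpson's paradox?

Yes

Silt: Blend 3 140/206 = 68.0%, Blend 1 89/150 = 59.3% → Blend 3
Sandy soil: Blend 3 121/311 = 38.9%, Blend 1 9/30 = 30.0% → Blend 3
Loam: Blend 3 38/47 = 80.9%, Blend 1 311/462 = 67.3% → Blend 3
Overall: Blend 3 299/564 = 53.0%, Blend 1 409/642 = 63.7% → Blend 1
Blend 3 wins each soil group but Blend 1 wins overall — the comparison reverses. Blend 3's plots skew toward sandy soil, which has a lower base rate.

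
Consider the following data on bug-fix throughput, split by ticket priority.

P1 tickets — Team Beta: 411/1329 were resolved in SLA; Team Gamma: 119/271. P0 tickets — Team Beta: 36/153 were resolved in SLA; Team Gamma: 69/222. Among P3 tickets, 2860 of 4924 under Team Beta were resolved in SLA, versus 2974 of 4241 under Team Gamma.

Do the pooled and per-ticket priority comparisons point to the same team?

P1: Team Beta 411/1329 = 30.9%, Team Gamma 119/271 = 43.9% → Team Gamma
P0: Team Beta 36/153 = 23.5%, Team Gamma 69/222 = 31.1% → Team Gamma
P3: Team Beta 2860/4924 = 58.1%, Team Gamma 2974/4241 = 70.1% → Team Gamma
Overall: Team Beta 3307/6406 = 51.6%, Team Gamma 3162/4734 = 66.8% → Team Gamma
Team Gamma wins overall and in every ticket group — no reversal.

Yes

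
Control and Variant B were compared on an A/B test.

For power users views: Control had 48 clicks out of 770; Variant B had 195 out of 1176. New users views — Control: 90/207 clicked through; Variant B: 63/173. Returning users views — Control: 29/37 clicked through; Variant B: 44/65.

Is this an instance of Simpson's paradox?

No

Power users: Control 48/770 = 6.2%, Variant B 195/1176 = 16.6% → Variant B
New users: Control 90/207 = 43.5%, Variant B 63/173 = 36.4% → Control
Returning users: Control 29/37 = 78.4%, Variant B 44/65 = 67.7% → Control
Overall: Control 167/1014 = 16.5%, Variant B 302/1414 = 21.4% → Variant B
Neither sweeps: Control wins 2 of 3 groups, Variant B wins 1. Variant B wins overall but not every group — no Simpson reversal.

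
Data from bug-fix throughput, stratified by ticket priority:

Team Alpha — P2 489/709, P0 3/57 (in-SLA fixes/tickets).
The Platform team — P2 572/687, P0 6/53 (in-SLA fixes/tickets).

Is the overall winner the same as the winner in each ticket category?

Yes

P2: Team Alpha 489/709 = 69.0%, the Platform team 572/687 = 83.3% → the Platform team
P0: Team Alpha 3/57 = 5.3%, the Platform team 6/53 = 11.3% → the Platform team
Overall: Team Alpha 492/766 = 64.2%, the Platform team 578/740 = 78.1% → the Platform team
The Platform team wins overall and in every ticket group — no reversal.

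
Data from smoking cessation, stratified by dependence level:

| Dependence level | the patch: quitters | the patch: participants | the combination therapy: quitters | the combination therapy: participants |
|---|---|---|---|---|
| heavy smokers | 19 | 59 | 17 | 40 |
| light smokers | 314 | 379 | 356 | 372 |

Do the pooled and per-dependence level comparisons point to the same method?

Yes

Heavy smokers: the patch 19/59 = 32.2%, the combination therapy 17/40 = 42.5% → the combination therapy
Light smokers: the patch 314/379 = 82.8%, the combination therapy 356/372 = 95.7% → the combination therapy
Overall: the patch 333/438 = 76.0%, the combination therapy 373/412 = 90.5% → the combination therapy
The combination therapy wins overall and in every dependence group — no reversal.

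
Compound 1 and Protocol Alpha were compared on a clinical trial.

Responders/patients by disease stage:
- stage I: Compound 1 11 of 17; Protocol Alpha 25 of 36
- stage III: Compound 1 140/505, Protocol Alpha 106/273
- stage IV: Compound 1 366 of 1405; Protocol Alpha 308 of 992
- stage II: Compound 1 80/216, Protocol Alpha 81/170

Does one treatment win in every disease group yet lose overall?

Stage I: Compound 1 11/17 = 64.7%, Protocol Alpha 25/36 = 69.4% → Protocol Alpha
Stage III: Compound 1 140/505 = 27.7%, Protocol Alpha 106/273 = 38.8% → Protocol Alpha
Stage IV: Compound 1 366/1405 = 26.0%, Protocol Alpha 308/992 = 31.0% → Protocol Alpha
Stage II: Compound 1 80/216 = 37.0%, Protocol Alpha 81/170 = 47.6% → Protocol Alpha
Overall: Compound 1 597/2143 = 27.9%, Protocol Alpha 520/1471 = 35.4% → Protocol Alpha
Protocol Alpha wins overall and in every disease group — no reversal.

No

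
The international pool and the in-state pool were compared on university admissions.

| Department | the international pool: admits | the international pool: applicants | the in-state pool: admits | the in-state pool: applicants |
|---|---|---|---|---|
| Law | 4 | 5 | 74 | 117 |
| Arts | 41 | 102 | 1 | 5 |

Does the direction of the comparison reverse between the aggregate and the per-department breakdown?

Yes

Law: the international pool 4/5 = 80.0%, the in-state pool 74/117 = 63.2% → the international pool
Arts: the international pool 41/102 = 40.2%, the in-state pool 1/5 = 20.0% → the international pool
Overall: the international pool 45/107 = 42.1%, the in-state pool 75/122 = 61.5% → the in-state pool
The international pool wins each department group but the in-state pool wins overall — the comparison reverses. The international pool's applicants skew toward Arts, which has a lower base rate.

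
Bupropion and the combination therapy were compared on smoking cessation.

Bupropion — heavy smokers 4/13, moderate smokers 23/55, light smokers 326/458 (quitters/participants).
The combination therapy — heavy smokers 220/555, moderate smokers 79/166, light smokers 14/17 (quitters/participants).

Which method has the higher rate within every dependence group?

Heavy smokers: bupropion 4/13 = 30.8%, the combination therapy 220/555 = 39.6% → the combination therapy
Moderate smokers: bupropion 23/55 = 41.8%, the combination therapy 79/166 = 47.6% → the combination therapy
Light smokers: bupropion 326/458 = 71.2%, the combination therapy 14/17 = 82.4% → the combination therapy
The combination therapy has the higher rate in all 3 groups.

the combination therapy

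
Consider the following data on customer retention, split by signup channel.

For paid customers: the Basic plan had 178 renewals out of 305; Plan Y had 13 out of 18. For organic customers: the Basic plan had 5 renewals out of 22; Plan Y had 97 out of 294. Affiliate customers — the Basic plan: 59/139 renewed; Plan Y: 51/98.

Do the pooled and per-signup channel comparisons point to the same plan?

No

Paid: the Basic plan 178/305 = 58.4%, Plan Y 13/18 = 72.2% → Plan Y
Organic: the Basic plan 5/22 = 22.7%, Plan Y 97/294 = 33.0% → Plan Y
Affiliate: the Basic plan 59/139 = 42.4%, Plan Y 51/98 = 52.0% → Plan Y
Overall: the Basic plan 242/466 = 51.9%, Plan Y 161/410 = 39.3% → the Basic plan
Plan Y wins each signup group but the Basic plan wins overall — the comparison reverses. Plan Y's customers skew toward organic, which has a lower base rate.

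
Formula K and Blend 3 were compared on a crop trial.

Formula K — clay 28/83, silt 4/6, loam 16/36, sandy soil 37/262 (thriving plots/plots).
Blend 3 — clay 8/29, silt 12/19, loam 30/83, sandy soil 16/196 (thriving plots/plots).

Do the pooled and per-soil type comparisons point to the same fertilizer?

Yes

Clay: Formula K 28/83 = 33.7%, Blend 3 8/29 = 27.6% → Formula K
Silt: Formula K 4/6 = 66.7%, Blend 3 12/19 = 63.2% → Formula K
Loam: Formula K 16/36 = 44.4%, Blend 3 30/83 = 36.1% → Formula K
Sandy soil: Formula K 37/262 = 14.1%, Blend 3 16/196 = 8.2% → Formula K
Overall: Formula K 85/387 = 22.0%, Blend 3 66/327 = 20.2% → Formula K
Formula K wins overall and in every soil group — no reversal.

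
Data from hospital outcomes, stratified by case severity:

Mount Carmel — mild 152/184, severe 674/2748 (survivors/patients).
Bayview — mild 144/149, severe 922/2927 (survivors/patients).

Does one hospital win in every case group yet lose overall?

No

Mild: Mount Carmel 152/184 = 82.6%, Bayview 144/149 = 96.6% → Bayview
Severe: Mount Carmel 674/2748 = 24.5%, Bayview 922/2927 = 31.5% → Bayview
Overall: Mount Carmel 826/2932 = 28.2%, Bayview 1066/3076 = 34.7% → Bayview
Bayview wins overall and in every case group — no reversal.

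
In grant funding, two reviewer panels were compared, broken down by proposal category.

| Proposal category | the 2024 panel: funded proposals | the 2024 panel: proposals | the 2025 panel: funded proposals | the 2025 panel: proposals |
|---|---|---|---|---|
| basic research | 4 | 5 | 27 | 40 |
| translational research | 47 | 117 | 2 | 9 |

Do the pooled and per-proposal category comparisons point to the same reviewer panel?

No

Basic research: the 2024 panel 4/5 = 80.0%, the 2025 panel 27/40 = 67.5% → the 2024 panel
Translational research: the 2024 panel 47/117 = 40.2%, the 2025 panel 2/9 = 22.2% → the 2024 panel
Overall: the 2024 panel 51/122 = 41.8%, the 2025 panel 29/49 = 59.2% → the 2025 panel
The 2024 panel wins each proposal group but the 2025 panel wins overall — the comparison reverses. The 2024 panel's proposals skew toward translational research, which has a lower base rate.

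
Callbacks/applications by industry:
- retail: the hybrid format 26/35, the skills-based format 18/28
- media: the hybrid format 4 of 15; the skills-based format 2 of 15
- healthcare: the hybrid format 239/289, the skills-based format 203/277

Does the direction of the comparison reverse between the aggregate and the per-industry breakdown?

No

Retail: the hybrid format 26/35 = 74.3%, the skills-based format 18/28 = 64.3% → the hybrid format
Media: the hybrid format 4/15 = 26.7%, the skills-based format 2/15 = 13.3% → the hybrid format
Healthcare: the hybrid format 239/289 = 82.7%, the skills-based format 203/277 = 73.3% → the hybrid format
Overall: the hybrid format 269/339 = 79.4%, the skills-based format 223/320 = 69.7% → the hybrid format
The hybrid format wins overall and in every industry group — no reversal.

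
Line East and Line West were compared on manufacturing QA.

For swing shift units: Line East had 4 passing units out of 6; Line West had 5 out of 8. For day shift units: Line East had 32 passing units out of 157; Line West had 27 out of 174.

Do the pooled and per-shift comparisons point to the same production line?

Swing shift: Line East 4/6 = 66.7%, Line West 5/8 = 62.5% → Line East
Day shift: Line East 32/157 = 20.4%, Line West 27/174 = 15.5% → Line East
Overall: Line East 36/163 = 22.1%, Line West 32/182 = 17.6% → Line East
Line East wins overall and in every shift group — no reversal.

Yes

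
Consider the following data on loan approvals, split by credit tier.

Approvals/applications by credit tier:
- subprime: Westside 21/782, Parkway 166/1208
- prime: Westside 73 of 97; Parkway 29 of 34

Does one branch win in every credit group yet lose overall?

Subprime: Westside 21/782 = 2.7%, Parkway 166/1208 = 13.7% → Parkway
Prime: Westside 73/97 = 75.3%, Parkway 29/34 = 85.3% → Parkway
Overall: Westside 94/879 = 10.7%, Parkway 195/1242 = 15.7% → Parkway
Parkway wins overall and in every credit group — no reversal.

No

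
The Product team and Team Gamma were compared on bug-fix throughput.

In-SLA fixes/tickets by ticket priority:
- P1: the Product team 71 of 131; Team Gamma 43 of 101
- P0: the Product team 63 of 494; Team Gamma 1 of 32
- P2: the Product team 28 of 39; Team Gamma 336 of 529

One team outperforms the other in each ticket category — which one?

P1: the Product team 71/131 = 54.2%, Team Gamma 43/101 = 42.6% → the Product team
P0: the Product team 63/494 = 12.8%, Team Gamma 1/32 = 3.1% → the Product team
P2: the Product team 28/39 = 71.8%, Team Gamma 336/529 = 63.5% → the Product team
The Product team has the higher rate in all 3 groups.

the Product team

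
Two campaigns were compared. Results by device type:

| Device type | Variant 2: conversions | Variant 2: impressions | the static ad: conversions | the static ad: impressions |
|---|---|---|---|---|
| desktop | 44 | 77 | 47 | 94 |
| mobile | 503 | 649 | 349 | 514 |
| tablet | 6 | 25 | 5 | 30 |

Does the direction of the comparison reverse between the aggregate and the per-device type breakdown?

Desktop: Variant 2 44/77 = 57.1%, the static ad 47/94 = 50.0% → Variant 2
Mobile: Variant 2 503/649 = 77.5%, the static ad 349/514 = 67.9% → Variant 2
Tablet: Variant 2 6/25 = 24.0%, the static ad 5/30 = 16.7% → Variant 2
Overall: Variant 2 553/751 = 73.6%, the static ad 401/638 = 62.9% → Variant 2
Variant 2 wins overall and in every device group — no reversal.

No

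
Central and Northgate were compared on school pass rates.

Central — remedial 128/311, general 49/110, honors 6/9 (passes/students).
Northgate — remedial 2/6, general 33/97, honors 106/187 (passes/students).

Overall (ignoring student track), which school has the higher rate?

Northgate

Remedial: Central 128/311 = 41.2%, Northgate 2/6 = 33.3% → Central
General: Central 49/110 = 44.5%, Northgate 33/97 = 34.0% → Central
Honors: Central 6/9 = 66.7%, Northgate 106/187 = 56.7% → Central
Overall: Central 183/430 = 42.6%, Northgate 141/290 = 48.6% → Northgate
(Central wins every student group but Northgate wins overall — Central's students skew toward the low-rate remedial group.)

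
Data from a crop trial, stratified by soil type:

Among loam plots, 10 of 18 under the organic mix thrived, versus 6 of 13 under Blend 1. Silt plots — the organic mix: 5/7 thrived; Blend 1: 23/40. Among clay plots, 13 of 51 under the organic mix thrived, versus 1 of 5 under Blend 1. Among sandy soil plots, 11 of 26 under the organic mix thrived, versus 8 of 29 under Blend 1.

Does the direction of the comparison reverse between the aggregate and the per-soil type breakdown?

Yes

Loam: the organic mix 10/18 = 55.6%, Blend 1 6/13 = 46.2% → the organic mix
Silt: the organic mix 5/7 = 71.4%, Blend 1 23/40 = 57.5% → the organic mix
Clay: the organic mix 13/51 = 25.5%, Blend 1 1/5 = 20.0% → the organic mix
Sandy soil: the organic mix 11/26 = 42.3%, Blend 1 8/29 = 27.6% → the organic mix
Overall: the organic mix 39/102 = 38.2%, Blend 1 38/87 = 43.7% → Blend 1
The organic mix wins each soil group but Blend 1 wins overall — the comparison reverses. The organic mix's plots skew toward clay, which has a lower base rate.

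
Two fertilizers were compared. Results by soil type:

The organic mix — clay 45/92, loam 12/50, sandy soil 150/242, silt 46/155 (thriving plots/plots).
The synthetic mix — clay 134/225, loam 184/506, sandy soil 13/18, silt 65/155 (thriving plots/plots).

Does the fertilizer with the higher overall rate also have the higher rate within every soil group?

No

Clay: the organic mix 45/92 = 48.9%, the synthetic mix 134/225 = 59.6% → the synthetic mix
Loam: the organic mix 12/50 = 24.0%, the synthetic mix 184/506 = 36.4% → the synthetic mix
Sandy soil: the organic mix 150/242 = 62.0%, the synthetic mix 13/18 = 72.2% → the synthetic mix
Silt: the organic mix 46/155 = 29.7%, the synthetic mix 65/155 = 41.9% → the synthetic mix
Overall: the organic mix 253/539 = 46.9%, the synthetic mix 396/904 = 43.8% → the organic mix
The synthetic mix wins each soil group but the organic mix wins overall — the comparison reverses. The synthetic mix's plots skew toward loam, which has a lower base rate.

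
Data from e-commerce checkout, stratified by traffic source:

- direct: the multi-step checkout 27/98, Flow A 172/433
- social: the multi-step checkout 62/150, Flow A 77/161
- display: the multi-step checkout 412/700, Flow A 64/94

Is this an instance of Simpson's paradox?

Direct: the multi-step checkout 27/98 = 27.6%, Flow A 172/433 = 39.7% → Flow A
Social: the multi-step checkout 62/150 = 41.3%, Flow A 77/161 = 47.8% → Flow A
Display: the multi-step checkout 412/700 = 58.9%, Flow A 64/94 = 68.1% → Flow A
Overall: the multi-step checkout 501/948 = 52.8%, Flow A 313/688 = 45.5% → the multi-step checkout
Flow A wins each traffic group but the multi-step checkout wins overall — the comparison reverses. Flow A's sessions skew toward direct, which has a lower base rate.

Yes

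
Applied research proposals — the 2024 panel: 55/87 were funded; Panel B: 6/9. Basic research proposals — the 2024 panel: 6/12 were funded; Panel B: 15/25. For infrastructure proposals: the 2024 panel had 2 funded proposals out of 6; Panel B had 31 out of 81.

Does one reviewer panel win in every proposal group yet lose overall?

Yes

Applied research: the 2024 panel 55/87 = 63.2%, Panel B 6/9 = 66.7% → Panel B
Basic research: the 2024 panel 6/12 = 50.0%, Panel B 15/25 = 60.0% → Panel B
Infrastructure: the 2024 panel 2/6 = 33.3%, Panel B 31/81 = 38.3% → Panel B
Overall: the 2024 panel 63/105 = 60.0%, Panel B 52/115 = 45.2% → the 2024 panel
Panel B wins each proposal group but the 2024 panel wins overall — the comparison reverses. Panel B's proposals skew toward infrastructure, which has a lower base rate.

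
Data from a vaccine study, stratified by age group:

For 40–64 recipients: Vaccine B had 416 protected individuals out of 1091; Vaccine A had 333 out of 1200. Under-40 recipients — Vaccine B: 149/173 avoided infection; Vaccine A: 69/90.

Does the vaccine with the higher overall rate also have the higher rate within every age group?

40–64: Vaccine B 416/1091 = 38.1%, Vaccine A 333/1200 = 27.8% → Vaccine B
Under-40: Vaccine B 149/173 = 86.1%, Vaccine A 69/90 = 76.7% → Vaccine B
Overall: Vaccine B 565/1264 = 44.7%, Vaccine A 402/1290 = 31.2% → Vaccine B
Vaccine B wins overall and in every age group — no reversal.

Yes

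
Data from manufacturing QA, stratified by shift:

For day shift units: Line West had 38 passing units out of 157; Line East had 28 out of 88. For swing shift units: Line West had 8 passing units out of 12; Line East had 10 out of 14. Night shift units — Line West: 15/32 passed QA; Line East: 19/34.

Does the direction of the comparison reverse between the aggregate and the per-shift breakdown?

No

Day shift: Line West 38/157 = 24.2%, Line East 28/88 = 31.8% → Line East
Swing shift: Line West 8/12 = 66.7%, Line East 10/14 = 71.4% → Line East
Night shift: Line West 15/32 = 46.9%, Line East 19/34 = 55.9% → Line East
Overall: Line West 61/201 = 30.3%, Line East 57/136 = 41.9% → Line East
Line East wins overall and in every shift group — no reversal.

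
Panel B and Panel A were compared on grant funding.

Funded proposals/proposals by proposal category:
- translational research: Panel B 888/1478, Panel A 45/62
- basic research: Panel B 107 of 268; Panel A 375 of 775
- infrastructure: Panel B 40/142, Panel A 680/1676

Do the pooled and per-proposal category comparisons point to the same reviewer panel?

Translational research: Panel B 888/1478 = 60.1%, Panel A 45/62 = 72.6% → Panel A
Basic research: Panel B 107/268 = 39.9%, Panel A 375/775 = 48.4% → Panel A
Infrastructure: Panel B 40/142 = 28.2%, Panel A 680/1676 = 40.6% → Panel A
Overall: Panel B 1035/1888 = 54.8%, Panel A 1100/2513 = 43.8% → Panel B
Panel A wins each proposal group but Panel B wins overall — the comparison reverses. Panel A's proposals skew toward infrastructure, which has a lower base rate.

No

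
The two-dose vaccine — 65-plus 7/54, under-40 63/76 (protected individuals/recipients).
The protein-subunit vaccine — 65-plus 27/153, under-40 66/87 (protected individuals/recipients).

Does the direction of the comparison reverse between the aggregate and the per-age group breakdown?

No

65-plus: the two-dose vaccine 7/54 = 13.0%, the protein-subunit vaccine 27/153 = 17.6% → the protein-subunit vaccine
Under-40: the two-dose vaccine 63/76 = 82.9%, the protein-subunit vaccine 66/87 = 75.9% → the two-dose vaccine
Overall: the two-dose vaccine 70/130 = 53.8%, the protein-subunit vaccine 93/240 = 38.8% → the two-dose vaccine
Neither sweeps: the two-dose vaccine wins 1 of 2 groups, the protein-subunit vaccine wins 1. The two-dose vaccine wins overall but not every group — no Simpson reversal.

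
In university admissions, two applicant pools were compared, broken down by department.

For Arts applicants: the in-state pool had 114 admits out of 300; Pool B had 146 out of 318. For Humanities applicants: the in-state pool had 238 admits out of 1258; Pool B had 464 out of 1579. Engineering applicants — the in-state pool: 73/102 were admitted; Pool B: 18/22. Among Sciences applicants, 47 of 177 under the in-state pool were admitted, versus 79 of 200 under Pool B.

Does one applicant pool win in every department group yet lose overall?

Arts: the in-state pool 114/300 = 38.0%, Pool B 146/318 = 45.9% → Pool B
Humanities: the in-state pool 238/1258 = 18.9%, Pool B 464/1579 = 29.4% → Pool B
Engineering: the in-state pool 73/102 = 71.6%, Pool B 18/22 = 81.8% → Pool B
Sciences: the in-state pool 47/177 = 26.6%, Pool B 79/200 = 39.5% → Pool B
Overall: the in-state pool 472/1837 = 25.7%, Pool B 707/2119 = 33.4% → Pool B
Pool B wins overall and in every department group — no reversal.

No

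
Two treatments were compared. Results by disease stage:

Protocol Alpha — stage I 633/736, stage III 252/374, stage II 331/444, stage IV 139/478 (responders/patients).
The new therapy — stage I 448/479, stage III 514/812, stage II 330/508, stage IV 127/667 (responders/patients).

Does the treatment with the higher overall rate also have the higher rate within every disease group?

No

Stage I: Protocol Alpha 633/736 = 86.0%, the new therapy 448/479 = 93.5% → the new therapy
Stage III: Protocol Alpha 252/374 = 67.4%, the new therapy 514/812 = 63.3% → Protocol Alpha
Stage II: Protocol Alpha 331/444 = 74.5%, the new therapy 330/508 = 65.0% → Protocol Alpha
Stage IV: Protocol Alpha 139/478 = 29.1%, the new therapy 127/667 = 19.0% → Protocol Alpha
Overall: Protocol Alpha 1355/2032 = 66.7%, the new therapy 1419/2466 = 57.5% → Protocol Alpha
Neither sweeps: Protocol Alpha wins 3 of 4 groups, the new therapy wins 1. Protocol Alpha wins overall but not every group — no Simpson reversal.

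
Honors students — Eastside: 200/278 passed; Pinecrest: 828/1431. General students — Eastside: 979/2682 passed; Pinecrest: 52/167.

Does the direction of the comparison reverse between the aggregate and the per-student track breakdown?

Honors: Eastside 200/278 = 71.9%, Pinecrest 828/1431 = 57.9% → Eastside
General: Eastside 979/2682 = 36.5%, Pinecrest 52/167 = 31.1% → Eastside
Overall: Eastside 1179/2960 = 39.8%, Pinecrest 880/1598 = 55.1% → Pinecrest
Eastside wins each student group but Pinecrest wins overall — the comparison reverses. Eastside's students skew toward general, which has a lower base rate.

Yes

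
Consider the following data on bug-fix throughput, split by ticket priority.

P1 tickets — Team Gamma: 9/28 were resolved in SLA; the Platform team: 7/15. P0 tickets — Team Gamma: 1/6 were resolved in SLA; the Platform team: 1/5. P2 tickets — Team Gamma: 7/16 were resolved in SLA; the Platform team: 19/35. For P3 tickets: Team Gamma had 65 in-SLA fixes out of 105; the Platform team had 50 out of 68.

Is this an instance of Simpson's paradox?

No

P1: Team Gamma 9/28 = 32.1%, the Platform team 7/15 = 46.7% → the Platform team
P0: Team Gamma 1/6 = 16.7%, the Platform team 1/5 = 20.0% → the Platform team
P2: Team Gamma 7/16 = 43.8%, the Platform team 19/35 = 54.3% → the Platform team
P3: Team Gamma 65/105 = 61.9%, the Platform team 50/68 = 73.5% → the Platform team
Overall: Team Gamma 82/155 = 52.9%, the Platform team 77/123 = 62.6% → the Platform team
The Platform team wins overall and in every ticket group — no reversal.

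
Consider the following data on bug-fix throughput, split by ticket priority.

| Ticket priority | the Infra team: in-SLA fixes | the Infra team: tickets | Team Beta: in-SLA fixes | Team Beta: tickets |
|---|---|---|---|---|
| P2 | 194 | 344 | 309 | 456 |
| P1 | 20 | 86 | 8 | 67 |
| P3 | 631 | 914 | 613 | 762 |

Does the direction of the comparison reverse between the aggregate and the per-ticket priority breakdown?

No

P2: the Infra team 194/344 = 56.4%, Team Beta 309/456 = 67.8% → Team Beta
P1: the Infra team 20/86 = 23.3%, Team Beta 8/67 = 11.9% → the Infra team
P3: the Infra team 631/914 = 69.0%, Team Beta 613/762 = 80.4% → Team Beta
Overall: the Infra team 845/1344 = 62.9%, Team Beta 930/1285 = 72.4% → Team Beta
Neither sweeps: the Infra team wins 1 of 3 groups, Team Beta wins 2. Team Beta wins overall but not every group — no Simpson reversal.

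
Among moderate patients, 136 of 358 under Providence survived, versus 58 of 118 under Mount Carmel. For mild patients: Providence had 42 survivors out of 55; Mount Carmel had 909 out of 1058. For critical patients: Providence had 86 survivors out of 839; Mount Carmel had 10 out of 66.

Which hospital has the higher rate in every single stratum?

Mount Carmel

Moderate: Providence 136/358 = 38.0%, Mount Carmel 58/118 = 49.2% → Mount Carmel
Mild: Providence 42/55 = 76.4%, Mount Carmel 909/1058 = 85.9% → Mount Carmel
Critical: Providence 86/839 = 10.3%, Mount Carmel 10/66 = 15.2% → Mount Carmel
Mount Carmel has the higher rate in all 3 groups.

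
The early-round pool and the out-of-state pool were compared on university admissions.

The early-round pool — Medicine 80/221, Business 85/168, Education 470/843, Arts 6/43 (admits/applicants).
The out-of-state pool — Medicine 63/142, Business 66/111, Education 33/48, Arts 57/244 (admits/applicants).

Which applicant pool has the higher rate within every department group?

Medicine: the early-round pool 80/221 = 36.2%, the out-of-state pool 63/142 = 44.4% → the out-of-state pool
Business: the early-round pool 85/168 = 50.6%, the out-of-state pool 66/111 = 59.5% → the out-of-state pool
Education: the early-round pool 470/843 = 55.8%, the out-of-state pool 33/48 = 68.8% → the out-of-state pool
Arts: the early-round pool 6/43 = 14.0%, the out-of-state pool 57/244 = 23.4% → the out-of-state pool
The out-of-state pool has the higher rate in all 4 groups.

the out-of-state pool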